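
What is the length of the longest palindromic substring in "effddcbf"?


Input: "effddcbf"
Checking substrings for palindromes:
  [1:3] "ff" (len 2) => palindrome
  [3:5] "dd" (len 2) => palindrome
Longest palindromic substring: "ff" with length 2

2


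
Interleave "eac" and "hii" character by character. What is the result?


Interleaving "eac" and "hii":
  Position 0: 'e' from first, 'h' from second => "eh"
  Position 1: 'a' from first, 'i' from second => "ai"
  Position 2: 'c' from first, 'i' from second => "ci"
Result: ehaici

ehaici


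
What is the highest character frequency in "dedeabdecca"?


Input: dedeabdecca
Character counts:
  'a': 2
  'b': 1
  'c': 2
  'd': 3
  'e': 3
Maximum frequency: 3

3


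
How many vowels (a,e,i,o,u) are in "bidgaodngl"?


Input: bidgaodngl
Checking each character:
  'b' at position 0: consonant
  'i' at position 1: vowel (running total: 1)
  'd' at position 2: consonant
  'g' at position 3: consonant
  'a' at position 4: vowel (running total: 2)
  'o' at position 5: vowel (running total: 3)
  'd' at position 6: consonant
  'n' at position 7: consonant
  'g' at position 8: consonant
  'l' at position 9: consonant
Total vowels: 3

3


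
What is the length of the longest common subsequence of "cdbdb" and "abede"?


LCS of "cdbdb" and "abede"
DP table:
           a    b    e    d    e
      0    0    0    0    0    0
  c   0    0    0    0    0    0
  d   0    0    0    0    1    1
  b   0    0    1    1    1    1
  d   0    0    1    1    2    2
  b   0    0    1    1    2    2
LCS length = dp[5][5] = 2

2


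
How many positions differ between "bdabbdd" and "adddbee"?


Comparing "bdabbdd" and "adddbee" position by position:
  Position 0: 'b' vs 'a' => DIFFER
  Position 1: 'd' vs 'd' => same
  Position 2: 'a' vs 'd' => DIFFER
  Position 3: 'b' vs 'd' => DIFFER
  Position 4: 'b' vs 'b' => same
  Position 5: 'd' vs 'e' => DIFFER
  Position 6: 'd' vs 'e' => DIFFER
Positions that differ: 5

5


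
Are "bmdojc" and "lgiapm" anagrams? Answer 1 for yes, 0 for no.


Strings: "bmdojc", "lgiapm"
Sorted first:  bcdjmo
Sorted second: agilmp
Differ at position 0: 'b' vs 'a' => not anagrams

0


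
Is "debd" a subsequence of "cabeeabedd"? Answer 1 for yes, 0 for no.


Check if "debd" is a subsequence of "cabeeabedd"
Greedy scan:
  Position 0 ('c'): no match needed
  Position 1 ('a'): no match needed
  Position 2 ('b'): no match needed
  Position 3 ('e'): no match needed
  Position 4 ('e'): no match needed
  Position 5 ('a'): no match needed
  Position 6 ('b'): no match needed
  Position 7 ('e'): no match needed
  Position 8 ('d'): matches sub[0] = 'd'
  Position 9 ('d'): no match needed
Only matched 1/4 characters => not a subsequence

0


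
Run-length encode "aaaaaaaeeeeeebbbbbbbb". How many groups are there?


Input: aaaaaaaeeeeeebbbbbbbb
Scanning for consecutive runs:
  Group 1: 'a' x 7 (positions 0-6)
  Group 2: 'e' x 6 (positions 7-12)
  Group 3: 'b' x 8 (positions 13-20)
Total groups: 3

3


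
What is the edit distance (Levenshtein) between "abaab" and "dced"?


Computing edit distance: "abaab" -> "dced"
DP table:
           d    c    e    d
      0    1    2    3    4
  a   1    1    2    3    4
  b   2    2    2    3    4
  a   3    3    3    3    4
  a   4    4    4    4    4
  b   5    5    5    5    5
Edit distance = dp[5][4] = 5

5


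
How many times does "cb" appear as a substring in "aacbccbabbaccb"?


Searching for "cb" in "aacbccbabbaccb"
Scanning each position:
  Position 0: "aa" => no
  Position 1: "ac" => no
  Position 2: "cb" => MATCH
  Position 3: "bc" => no
  Position 4: "cc" => no
  Position 5: "cb" => MATCH
  Position 6: "ba" => no
  Position 7: "ab" => no
  Position 8: "bb" => no
  Position 9: "ba" => no
  Position 10: "ac" => no
  Position 11: "cc" => no
  Position 12: "cb" => MATCH
Total occurrences: 3

3


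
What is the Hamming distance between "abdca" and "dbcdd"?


Comparing "abdca" and "dbcdd" position by position:
  Position 0: 'a' vs 'd' => differ
  Position 1: 'b' vs 'b' => same
  Position 2: 'd' vs 'c' => differ
  Position 3: 'c' vs 'd' => differ
  Position 4: 'a' vs 'd' => differ
Total differences (Hamming distance): 4

4


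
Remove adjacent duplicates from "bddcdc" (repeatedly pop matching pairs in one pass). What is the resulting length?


Input: bddcdc
Stack-based adjacent duplicate removal:
  Read 'b': push. Stack: b
  Read 'd': push. Stack: bd
  Read 'd': matches stack top 'd' => pop. Stack: b
  Read 'c': push. Stack: bc
  Read 'd': push. Stack: bcd
  Read 'c': push. Stack: bcdc
Final stack: "bcdc" (length 4)

4


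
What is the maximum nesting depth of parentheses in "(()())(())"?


Input: "(()())(())"
Tracking depth:
  Position 0 '(': depth becomes 1
  Position 1 '(': depth becomes 2
  Position 2 ')': depth becomes 1
  Position 3 '(': depth becomes 2
  Position 4 ')': depth becomes 1
  Position 5 ')': depth becomes 0
  Position 6 '(': depth becomes 1
  Position 7 '(': depth becomes 2
  Position 8 ')': depth becomes 1
  Position 9 ')': depth becomes 0
Maximum depth reached: 2

2


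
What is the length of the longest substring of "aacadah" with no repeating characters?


Input: "aacadah"
Sliding window (track last position of each char):
  Position 0 ('a'): window [0,0] length 1 -- new best
  Position 1 ('a'): repeat (last at 0), move window start to 1
  Position 1 ('a'): window [1,1] length 1
  Position 2 ('c'): window [1,2] length 2 -- new best
  Position 3 ('a'): repeat (last at 1), move window start to 2
  Position 3 ('a'): window [2,3] length 2
  Position 4 ('d'): window [2,4] length 3 -- new best
  Position 5 ('a'): repeat (last at 3), move window start to 4
  Position 5 ('a'): window [4,5] length 2
  Position 6 ('h'): window [4,6] length 3
Longest substring with no repeats: "cad" with length 3

3


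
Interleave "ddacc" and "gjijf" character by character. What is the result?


Interleaving "ddacc" and "gjijf":
  Position 0: 'd' from first, 'g' from second => "dg"
  Position 1: 'd' from first, 'j' from second => "dj"
  Position 2: 'a' from first, 'i' from second => "ai"
  Position 3: 'c' from first, 'j' from second => "cj"
  Position 4: 'c' from first, 'f' from second => "cf"
Result: dgdjaicjcf

dgdjaicjcf


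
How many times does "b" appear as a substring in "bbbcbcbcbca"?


Searching for "b" in "bbbcbcbcbca"
Scanning each position:
  Position 0: "b" => MATCH
  Position 1: "b" => MATCH
  Position 2: "b" => MATCH
  Position 3: "c" => no
  Position 4: "b" => MATCH
  Position 5: "c" => no
  Position 6: "b" => MATCH
  Position 7: "c" => no
  Position 8: "b" => MATCH
  Position 9: "c" => no
  Position 10: "a" => no
Total occurrences: 6

6


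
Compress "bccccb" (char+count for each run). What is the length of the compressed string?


Input: bccccb
Runs:
  'b' x 1 => "b1"
  'c' x 4 => "c4"
  'b' x 1 => "b1"
Compressed: "b1c4b1"
Compressed length: 6

6


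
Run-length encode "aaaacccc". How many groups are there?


Input: aaaacccc
Scanning for consecutive runs:
  Group 1: 'a' x 4 (positions 0-3)
  Group 2: 'c' x 4 (positions 4-7)
Total groups: 2

2


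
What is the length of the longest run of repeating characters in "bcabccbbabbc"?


Input: "bcabccbbabbc"
Scanning for longest run:
  Position 1 ('c'): new char, reset run to 1
  Position 2 ('a'): new char, reset run to 1
  Position 3 ('b'): new char, reset run to 1
  Position 4 ('c'): new char, reset run to 1
  Position 5 ('c'): continues run of 'c', length=2
  Position 6 ('b'): new char, reset run to 1
  Position 7 ('b'): continues run of 'b', length=2
  Position 8 ('a'): new char, reset run to 1
  Position 9 ('b'): new char, reset run to 1
  Position 10 ('b'): continues run of 'b', length=2
  Position 11 ('c'): new char, reset run to 1
Longest run: 'c' with length 2

2


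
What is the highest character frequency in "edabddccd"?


Input: edabddccd
Character counts:
  'a': 1
  'b': 1
  'c': 2
  'd': 4
  'e': 1
Maximum frequency: 4

4


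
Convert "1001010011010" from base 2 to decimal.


Input: "1001010011010" in base 2
Positional expansion:
  Digit '1' (value 1) x 2^12 = 4096
  Digit '0' (value 0) x 2^11 = 0
  Digit '0' (value 0) x 2^10 = 0
  Digit '1' (value 1) x 2^9 = 512
  Digit '0' (value 0) x 2^8 = 0
  Digit '1' (value 1) x 2^7 = 128
  Digit '0' (value 0) x 2^6 = 0
  Digit '0' (value 0) x 2^5 = 0
  Digit '1' (value 1) x 2^4 = 16
  Digit '1' (value 1) x 2^3 = 8
  Digit '0' (value 0) x 2^2 = 0
  Digit '1' (value 1) x 2^1 = 2
  Digit '0' (value 0) x 2^0 = 0
Sum = 4762

4762


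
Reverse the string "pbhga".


Input: pbhga
Reading characters right to left:
  Position 4: 'a'
  Position 3: 'g'
  Position 2: 'h'
  Position 1: 'b'
  Position 0: 'p'
Reversed: aghbp

aghbp


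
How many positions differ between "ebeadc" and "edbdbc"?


Comparing "ebeadc" and "edbdbc" position by position:
  Position 0: 'e' vs 'e' => same
  Position 1: 'b' vs 'd' => DIFFER
  Position 2: 'e' vs 'b' => DIFFER
  Position 3: 'a' vs 'd' => DIFFER
  Position 4: 'd' vs 'b' => DIFFER
  Position 5: 'c' vs 'c' => same
Positions that differ: 4

4


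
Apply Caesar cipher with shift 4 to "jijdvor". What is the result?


Caesar cipher: shift "jijdvor" by 4
  'j' (pos 9) + 4 = pos 13 = 'n'
  'i' (pos 8) + 4 = pos 12 = 'm'
  'j' (pos 9) + 4 = pos 13 = 'n'
  'd' (pos 3) + 4 = pos 7 = 'h'
  'v' (pos 21) + 4 = pos 25 = 'z'
  'o' (pos 14) + 4 = pos 18 = 's'
  'r' (pos 17) + 4 = pos 21 = 'v'
Result: nmnhzsv

nmnhzsv


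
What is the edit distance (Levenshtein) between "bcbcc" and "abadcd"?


Computing edit distance: "bcbcc" -> "abadcd"
DP table:
           a    b    a    d    c    d
      0    1    2    3    4    5    6
  b   1    1    1    2    3    4    5
  c   2    2    2    2    3    3    4
  b   3    3    2    3    3    4    4
  c   4    4    3    3    4    3    4
  c   5    5    4    4    4    4    4
Edit distance = dp[5][6] = 4

4


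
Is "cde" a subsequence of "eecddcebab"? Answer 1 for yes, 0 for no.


Check if "cde" is a subsequence of "eecddcebab"
Greedy scan:
  Position 0 ('e'): no match needed
  Position 1 ('e'): no match needed
  Position 2 ('c'): matches sub[0] = 'c'
  Position 3 ('d'): matches sub[1] = 'd'
  Position 4 ('d'): no match needed
  Position 5 ('c'): no match needed
  Position 6 ('e'): matches sub[2] = 'e'
  Position 7 ('b'): no match needed
  Position 8 ('a'): no match needed
  Position 9 ('b'): no match needed
All 3 characters matched => is a subsequence

1


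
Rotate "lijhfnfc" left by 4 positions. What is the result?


Input: "lijhfnfc", rotate left by 4
First 4 characters: "lijh"
Remaining characters: "fnfc"
Concatenate remaining + first: "fnfc" + "lijh" = "fnfclijh"

fnfclijh


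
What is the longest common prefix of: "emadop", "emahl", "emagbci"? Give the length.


Words: emadop, emahl, emagbci
  Position 0: all 'e' => match
  Position 1: all 'm' => match
  Position 2: all 'a' => match
  Position 3: ('d', 'h', 'g') => mismatch, stop
LCP = "ema" (length 3)

3


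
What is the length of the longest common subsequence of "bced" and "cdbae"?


LCS of "bced" and "cdbae"
DP table:
           c    d    b    a    e
      0    0    0    0    0    0
  b   0    0    0    1    1    1
  c   0    1    1    1    1    1
  e   0    1    1    1    1    2
  d   0    1    2    2    2    2
LCS length = dp[4][5] = 2

2


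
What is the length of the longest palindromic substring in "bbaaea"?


Input: "bbaaea"
Checking substrings for palindromes:
  [3:6] "aea" (len 3) => palindrome
  [0:2] "bb" (len 2) => palindrome
  [2:4] "aa" (len 2) => palindrome
Longest palindromic substring: "aea" with length 3

3


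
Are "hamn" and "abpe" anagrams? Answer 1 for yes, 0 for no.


Strings: "hamn", "abpe"
Sorted first:  ahmn
Sorted second: abep
Differ at position 1: 'h' vs 'b' => not anagrams

0


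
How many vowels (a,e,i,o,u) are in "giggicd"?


Input: giggicd
Checking each character:
  'g' at position 0: consonant
  'i' at position 1: vowel (running total: 1)
  'g' at position 2: consonant
  'g' at position 3: consonant
  'i' at position 4: vowel (running total: 2)
  'c' at position 5: consonant
  'd' at position 6: consonant
Total vowels: 2

2


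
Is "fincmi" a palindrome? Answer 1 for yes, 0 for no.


Input: fincmi
Reversed: imcnif
  Compare pos 0 ('f') with pos 5 ('i'): MISMATCH
  Compare pos 1 ('i') with pos 4 ('m'): MISMATCH
  Compare pos 2 ('n') with pos 3 ('c'): MISMATCH
Result: not a palindrome

0


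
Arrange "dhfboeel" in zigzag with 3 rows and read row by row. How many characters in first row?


Zigzag "dhfboeel" into 3 rows:
Placing characters:
  'd' => row 0
  'h' => row 1
  'f' => row 2
  'b' => row 1
  'o' => row 0
  'e' => row 1
  'e' => row 2
  'l' => row 1
Rows:
  Row 0: "do"
  Row 1: "hbel"
  Row 2: "fe"
First row length: 2

2


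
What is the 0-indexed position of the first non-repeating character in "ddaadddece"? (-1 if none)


Input: ddaadddece
Character frequencies:
  'a': 2
  'c': 1
  'd': 5
  'e': 2
Scanning left to right for freq == 1:
  Position 0 ('d'): freq=5, skip
  Position 1 ('d'): freq=5, skip
  Position 2 ('a'): freq=2, skip
  Position 3 ('a'): freq=2, skip
  Position 4 ('d'): freq=5, skip
  Position 5 ('d'): freq=5, skip
  Position 6 ('d'): freq=5, skip
  Position 7 ('e'): freq=2, skip
  Position 8 ('c'): unique! => answer = 8

8


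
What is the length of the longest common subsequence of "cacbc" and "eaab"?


LCS of "cacbc" and "eaab"
DP table:
           e    a    a    b
      0    0    0    0    0
  c   0    0    0    0    0
  a   0    0    1    1    1
  c   0    0    1    1    1
  b   0    0    1    1    2
  c   0    0    1    1    2
LCS length = dp[5][4] = 2

2


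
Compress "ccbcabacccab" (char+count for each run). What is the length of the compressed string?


Input: ccbcabacccab
Runs:
  'c' x 2 => "c2"
  'b' x 1 => "b1"
  'c' x 1 => "c1"
  'a' x 1 => "a1"
  'b' x 1 => "b1"
  'a' x 1 => "a1"
  'c' x 3 => "c3"
  'a' x 1 => "a1"
  'b' x 1 => "b1"
Compressed: "c2b1c1a1b1a1c3a1b1"
Compressed length: 18

18


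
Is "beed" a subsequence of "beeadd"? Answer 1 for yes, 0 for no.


Check if "beed" is a subsequence of "beeadd"
Greedy scan:
  Position 0 ('b'): matches sub[0] = 'b'
  Position 1 ('e'): matches sub[1] = 'e'
  Position 2 ('e'): matches sub[2] = 'e'
  Position 3 ('a'): no match needed
  Position 4 ('d'): matches sub[3] = 'd'
  Position 5 ('d'): no match needed
All 4 characters matched => is a subsequence

1


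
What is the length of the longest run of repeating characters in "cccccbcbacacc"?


Input: "cccccbcbacacc"
Scanning for longest run:
  Position 1 ('c'): continues run of 'c', length=2
  Position 2 ('c'): continues run of 'c', length=3
  Position 3 ('c'): continues run of 'c', length=4
  Position 4 ('c'): continues run of 'c', length=5
  Position 5 ('b'): new char, reset run to 1
  Position 6 ('c'): new char, reset run to 1
  Position 7 ('b'): new char, reset run to 1
  Position 8 ('a'): new char, reset run to 1
  Position 9 ('c'): new char, reset run to 1
  Position 10 ('a'): new char, reset run to 1
  Position 11 ('c'): new char, reset run to 1
  Position 12 ('c'): continues run of 'c', length=2
Longest run: 'c' with length 5

5


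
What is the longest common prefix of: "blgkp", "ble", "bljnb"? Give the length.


Words: blgkp, ble, bljnb
  Position 0: all 'b' => match
  Position 1: all 'l' => match
  Position 2: ('g', 'e', 'j') => mismatch, stop
LCP = "bl" (length 2)

2


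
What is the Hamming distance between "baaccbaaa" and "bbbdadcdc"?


Comparing "baaccbaaa" and "bbbdadcdc" position by position:
  Position 0: 'b' vs 'b' => same
  Position 1: 'a' vs 'b' => differ
  Position 2: 'a' vs 'b' => differ
  Position 3: 'c' vs 'd' => differ
  Position 4: 'c' vs 'a' => differ
  Position 5: 'b' vs 'd' => differ
  Position 6: 'a' vs 'c' => differ
  Position 7: 'a' vs 'd' => differ
  Position 8: 'a' vs 'c' => differ
Total differences (Hamming distance): 8

8


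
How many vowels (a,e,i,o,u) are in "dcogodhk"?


Input: dcogodhk
Checking each character:
  'd' at position 0: consonant
  'c' at position 1: consonant
  'o' at position 2: vowel (running total: 1)
  'g' at position 3: consonant
  'o' at position 4: vowel (running total: 2)
  'd' at position 5: consonant
  'h' at position 6: consonant
  'k' at position 7: consonant
Total vowels: 2

2


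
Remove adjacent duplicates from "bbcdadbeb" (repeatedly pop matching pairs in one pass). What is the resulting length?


Input: bbcdadbeb
Stack-based adjacent duplicate removal:
  Read 'b': push. Stack: b
  Read 'b': matches stack top 'b' => pop. Stack: (empty)
  Read 'c': push. Stack: c
  Read 'd': push. Stack: cd
  Read 'a': push. Stack: cda
  Read 'd': push. Stack: cdad
  Read 'b': push. Stack: cdadb
  Read 'e': push. Stack: cdadbe
  Read 'b': push. Stack: cdadbeb
Final stack: "cdadbeb" (length 7)

7


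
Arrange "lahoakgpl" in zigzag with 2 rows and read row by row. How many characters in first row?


Zigzag "lahoakgpl" into 2 rows:
Placing characters:
  'l' => row 0
  'a' => row 1
  'h' => row 0
  'o' => row 1
  'a' => row 0
  'k' => row 1
  'g' => row 0
  'p' => row 1
  'l' => row 0
Rows:
  Row 0: "lhagl"
  Row 1: "aokp"
First row length: 5

5


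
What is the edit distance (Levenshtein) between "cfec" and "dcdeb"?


Computing edit distance: "cfec" -> "dcdeb"
DP table:
           d    c    d    e    b
      0    1    2    3    4    5
  c   1    1    1    2    3    4
  f   2    2    2    2    3    4
  e   3    3    3    3    2    3
  c   4    4    3    4    3    3
Edit distance = dp[4][5] = 3

3


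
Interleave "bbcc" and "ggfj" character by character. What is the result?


Interleaving "bbcc" and "ggfj":
  Position 0: 'b' from first, 'g' from second => "bg"
  Position 1: 'b' from first, 'g' from second => "bg"
  Position 2: 'c' from first, 'f' from second => "cf"
  Position 3: 'c' from first, 'j' from second => "cj"
Result: bgbgcfcj

bgbgcfcj


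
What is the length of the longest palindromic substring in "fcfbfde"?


Input: "fcfbfde"
Checking substrings for palindromes:
  [0:3] "fcf" (len 3) => palindrome
  [2:5] "fbf" (len 3) => palindrome
Longest palindromic substring: "fcf" with length 3

3


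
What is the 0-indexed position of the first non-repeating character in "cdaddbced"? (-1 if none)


Input: cdaddbced
Character frequencies:
  'a': 1
  'b': 1
  'c': 2
  'd': 4
  'e': 1
Scanning left to right for freq == 1:
  Position 0 ('c'): freq=2, skip
  Position 1 ('d'): freq=4, skip
  Position 2 ('a'): unique! => answer = 2

2


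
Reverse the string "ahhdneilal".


Input: ahhdneilal
Reading characters right to left:
  Position 9: 'l'
  Position 8: 'a'
  Position 7: 'l'
  Position 6: 'i'
  Position 5: 'e'
  Position 4: 'n'
  Position 3: 'd'
  Position 2: 'h'
  Position 1: 'h'
  Position 0: 'a'
Reversed: laliendhha

laliendhha


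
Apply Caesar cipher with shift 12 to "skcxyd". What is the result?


Caesar cipher: shift "skcxyd" by 12
  's' (pos 18) + 12 = pos 4 = 'e'
  'k' (pos 10) + 12 = pos 22 = 'w'
  'c' (pos 2) + 12 = pos 14 = 'o'
  'x' (pos 23) + 12 = pos 9 = 'j'
  'y' (pos 24) + 12 = pos 10 = 'k'
  'd' (pos 3) + 12 = pos 15 = 'p'
Result: ewojkp

ewojkp


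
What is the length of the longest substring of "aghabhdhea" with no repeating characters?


Input: "aghabhdhea"
Sliding window (track last position of each char):
  Position 0 ('a'): window [0,0] length 1 -- new best
  Position 1 ('g'): window [0,1] length 2 -- new best
  Position 2 ('h'): window [0,2] length 3 -- new best
  Position 3 ('a'): repeat (last at 0), move window start to 1
  Position 3 ('a'): window [1,3] length 3
  Position 4 ('b'): window [1,4] length 4 -- new best
  Position 5 ('h'): repeat (last at 2), move window start to 3
  Position 5 ('h'): window [3,5] length 3
  Position 6 ('d'): window [3,6] length 4
  Position 7 ('h'): repeat (last at 5), move window start to 6
  Position 7 ('h'): window [6,7] length 2
  Position 8 ('e'): window [6,8] length 3
  Position 9 ('a'): window [6,9] length 4
Longest substring with no repeats: "ghab" with length 4

4


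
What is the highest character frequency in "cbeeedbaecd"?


Input: cbeeedbaecd
Character counts:
  'a': 1
  'b': 2
  'c': 2
  'd': 2
  'e': 4
Maximum frequency: 4

4


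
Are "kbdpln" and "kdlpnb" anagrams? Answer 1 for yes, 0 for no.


Strings: "kbdpln", "kdlpnb"
Sorted first:  bdklnp
Sorted second: bdklnp
Sorted forms match => anagrams

1


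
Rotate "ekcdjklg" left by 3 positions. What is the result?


Input: "ekcdjklg", rotate left by 3
First 3 characters: "ekc"
Remaining characters: "djklg"
Concatenate remaining + first: "djklg" + "ekc" = "djklgekc"

djklgekc


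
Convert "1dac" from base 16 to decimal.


Input: "1dac" in base 16
Positional expansion:
  Digit '1' (value 1) x 16^3 = 4096
  Digit 'd' (value 13) x 16^2 = 3328
  Digit 'a' (value 10) x 16^1 = 160
  Digit 'c' (value 12) x 16^0 = 12
Sum = 7596

7596


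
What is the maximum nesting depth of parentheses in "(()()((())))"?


Input: "(()()((())))"
Tracking depth:
  Position 0 '(': depth becomes 1
  Position 1 '(': depth becomes 2
  Position 2 ')': depth becomes 1
  Position 3 '(': depth becomes 2
  Position 4 ')': depth becomes 1
  Position 5 '(': depth becomes 2
  Position 6 '(': depth becomes 3
  Position 7 '(': depth becomes 4
  Position 8 ')': depth becomes 3
  Position 9 ')': depth becomes 2
  Position 10 ')': depth becomes 1
  Position 11 ')': depth becomes 0
Maximum depth reached: 4

4


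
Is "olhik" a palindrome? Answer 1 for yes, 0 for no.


Input: olhik
Reversed: kihlo
  Compare pos 0 ('o') with pos 4 ('k'): MISMATCH
  Compare pos 1 ('l') with pos 3 ('i'): MISMATCH
Result: not a palindrome

0


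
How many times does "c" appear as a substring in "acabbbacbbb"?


Searching for "c" in "acabbbacbbb"
Scanning each position:
  Position 0: "a" => no
  Position 1: "c" => MATCH
  Position 2: "a" => no
  Position 3: "b" => no
  Position 4: "b" => no
  Position 5: "b" => no
  Position 6: "a" => no
  Position 7: "c" => MATCH
  Position 8: "b" => no
  Position 9: "b" => no
  Position 10: "b" => no
Total occurrences: 2

2


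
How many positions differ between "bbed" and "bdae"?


Comparing "bbed" and "bdae" position by position:
  Position 0: 'b' vs 'b' => same
  Position 1: 'b' vs 'd' => DIFFER
  Position 2: 'e' vs 'a' => DIFFER
  Position 3: 'd' vs 'e' => DIFFER
Positions that differ: 3

3


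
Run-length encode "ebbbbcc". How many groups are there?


Input: ebbbbcc
Scanning for consecutive runs:
  Group 1: 'e' x 1 (positions 0-0)
  Group 2: 'b' x 4 (positions 1-4)
  Group 3: 'c' x 2 (positions 5-6)
Total groups: 3

3


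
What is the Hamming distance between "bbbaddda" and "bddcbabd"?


Comparing "bbbaddda" and "bddcbabd" position by position:
  Position 0: 'b' vs 'b' => same
  Position 1: 'b' vs 'd' => differ
  Position 2: 'b' vs 'd' => differ
  Position 3: 'a' vs 'c' => differ
  Position 4: 'd' vs 'b' => differ
  Position 5: 'd' vs 'a' => differ
  Position 6: 'd' vs 'b' => differ
  Position 7: 'a' vs 'd' => differ
Total differences (Hamming distance): 7

7


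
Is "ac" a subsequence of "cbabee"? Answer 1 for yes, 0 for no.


Check if "ac" is a subsequence of "cbabee"
Greedy scan:
  Position 0 ('c'): no match needed
  Position 1 ('b'): no match needed
  Position 2 ('a'): matches sub[0] = 'a'
  Position 3 ('b'): no match needed
  Position 4 ('e'): no match needed
  Position 5 ('e'): no match needed
Only matched 1/2 characters => not a subsequence

0


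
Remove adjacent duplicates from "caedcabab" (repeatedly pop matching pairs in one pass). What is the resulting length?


Input: caedcabab
Stack-based adjacent duplicate removal:
  Read 'c': push. Stack: c
  Read 'a': push. Stack: ca
  Read 'e': push. Stack: cae
  Read 'd': push. Stack: caed
  Read 'c': push. Stack: caedc
  Read 'a': push. Stack: caedca
  Read 'b': push. Stack: caedcab
  Read 'a': push. Stack: caedcaba
  Read 'b': push. Stack: caedcabab
Final stack: "caedcabab" (length 9)

9


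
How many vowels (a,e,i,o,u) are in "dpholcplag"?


Input: dpholcplag
Checking each character:
  'd' at position 0: consonant
  'p' at position 1: consonant
  'h' at position 2: consonant
  'o' at position 3: vowel (running total: 1)
  'l' at position 4: consonant
  'c' at position 5: consonant
  'p' at position 6: consonant
  'l' at position 7: consonant
  'a' at position 8: vowel (running total: 2)
  'g' at position 9: consonant
Total vowels: 2

2


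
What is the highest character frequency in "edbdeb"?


Input: edbdeb
Character counts:
  'b': 2
  'd': 2
  'e': 2
Maximum frequency: 2

2


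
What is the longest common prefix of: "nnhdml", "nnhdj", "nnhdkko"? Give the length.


Words: nnhdml, nnhdj, nnhdkko
  Position 0: all 'n' => match
  Position 1: all 'n' => match
  Position 2: all 'h' => match
  Position 3: all 'd' => match
  Position 4: ('m', 'j', 'k') => mismatch, stop
LCP = "nnhd" (length 4)

4


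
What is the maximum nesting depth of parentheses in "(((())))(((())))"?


Input: "(((())))(((())))"
Tracking depth:
  Position 0 '(': depth becomes 1
  Position 1 '(': depth becomes 2
  Position 2 '(': depth becomes 3
  Position 3 '(': depth becomes 4
  Position 4 ')': depth becomes 3
  Position 5 ')': depth becomes 2
  Position 6 ')': depth becomes 1
  Position 7 ')': depth becomes 0
  Position 8 '(': depth becomes 1
  Position 9 '(': depth becomes 2
  Position 10 '(': depth becomes 3
  Position 11 '(': depth becomes 4
  Position 12 ')': depth becomes 3
  Position 13 ')': depth becomes 2
  Position 14 ')': depth becomes 1
  Position 15 ')': depth becomes 0
Maximum depth reached: 4

4


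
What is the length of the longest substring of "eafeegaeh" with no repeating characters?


Input: "eafeegaeh"
Sliding window (track last position of each char):
  Position 0 ('e'): window [0,0] length 1 -- new best
  Position 1 ('a'): window [0,1] length 2 -- new best
  Position 2 ('f'): window [0,2] length 3 -- new best
  Position 3 ('e'): repeat (last at 0), move window start to 1
  Position 3 ('e'): window [1,3] length 3
  Position 4 ('e'): repeat (last at 3), move window start to 4
  Position 4 ('e'): window [4,4] length 1
  Position 5 ('g'): window [4,5] length 2
  Position 6 ('a'): window [4,6] length 3
  Position 7 ('e'): repeat (last at 4), move window start to 5
  Position 7 ('e'): window [5,7] length 3
  Position 8 ('h'): window [5,8] length 4 -- new best
Longest substring with no repeats: "gaeh" with length 4

4


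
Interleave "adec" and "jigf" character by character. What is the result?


Interleaving "adec" and "jigf":
  Position 0: 'a' from first, 'j' from second => "aj"
  Position 1: 'd' from first, 'i' from second => "di"
  Position 2: 'e' from first, 'g' from second => "eg"
  Position 3: 'c' from first, 'f' from second => "cf"
Result: ajdiegcf

ajdiegcf


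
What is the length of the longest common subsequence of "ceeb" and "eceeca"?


LCS of "ceeb" and "eceeca"
DP table:
           e    c    e    e    c    a
      0    0    0    0    0    0    0
  c   0    0    1    1    1    1    1
  e   0    1    1    2    2    2    2
  e   0    1    1    2    3    3    3
  b   0    1    1    2    3    3    3
LCS length = dp[4][6] = 3

3


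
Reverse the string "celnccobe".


Input: celnccobe
Reading characters right to left:
  Position 8: 'e'
  Position 7: 'b'
  Position 6: 'o'
  Position 5: 'c'
  Position 4: 'c'
  Position 3: 'n'
  Position 2: 'l'
  Position 1: 'e'
  Position 0: 'c'
Reversed: eboccnlec

eboccnlec


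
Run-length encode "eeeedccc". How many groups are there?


Input: eeeedccc
Scanning for consecutive runs:
  Group 1: 'e' x 4 (positions 0-3)
  Group 2: 'd' x 1 (positions 4-4)
  Group 3: 'c' x 3 (positions 5-7)
Total groups: 3

3


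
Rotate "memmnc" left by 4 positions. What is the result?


Input: "memmnc", rotate left by 4
First 4 characters: "memm"
Remaining characters: "nc"
Concatenate remaining + first: "nc" + "memm" = "ncmemm"

ncmemm


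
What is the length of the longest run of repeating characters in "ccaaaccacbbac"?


Input: "ccaaaccacbbac"
Scanning for longest run:
  Position 1 ('c'): continues run of 'c', length=2
  Position 2 ('a'): new char, reset run to 1
  Position 3 ('a'): continues run of 'a', length=2
  Position 4 ('a'): continues run of 'a', length=3
  Position 5 ('c'): new char, reset run to 1
  Position 6 ('c'): continues run of 'c', length=2
  Position 7 ('a'): new char, reset run to 1
  Position 8 ('c'): new char, reset run to 1
  Position 9 ('b'): new char, reset run to 1
  Position 10 ('b'): continues run of 'b', length=2
  Position 11 ('a'): new char, reset run to 1
  Position 12 ('c'): new char, reset run to 1
Longest run: 'a' with length 3

3


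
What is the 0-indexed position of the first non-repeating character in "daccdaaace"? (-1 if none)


Input: daccdaaace
Character frequencies:
  'a': 4
  'c': 3
  'd': 2
  'e': 1
Scanning left to right for freq == 1:
  Position 0 ('d'): freq=2, skip
  Position 1 ('a'): freq=4, skip
  Position 2 ('c'): freq=3, skip
  Position 3 ('c'): freq=3, skip
  Position 4 ('d'): freq=2, skip
  Position 5 ('a'): freq=4, skip
  Position 6 ('a'): freq=4, skip
  Position 7 ('a'): freq=4, skip
  Position 8 ('c'): freq=3, skip
  Position 9 ('e'): unique! => answer = 9

9


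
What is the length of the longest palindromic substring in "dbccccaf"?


Input: "dbccccaf"
Checking substrings for palindromes:
  [2:6] "cccc" (len 4) => palindrome
  [2:5] "ccc" (len 3) => palindrome
  [3:6] "ccc" (len 3) => palindrome
  [2:4] "cc" (len 2) => palindrome
  [3:5] "cc" (len 2) => palindrome
  [4:6] "cc" (len 2) => palindrome
Longest palindromic substring: "cccc" with length 4

4


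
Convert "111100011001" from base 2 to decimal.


Input: "111100011001" in base 2
Positional expansion:
  Digit '1' (value 1) x 2^11 = 2048
  Digit '1' (value 1) x 2^10 = 1024
  Digit '1' (value 1) x 2^9 = 512
  Digit '1' (value 1) x 2^8 = 256
  Digit '0' (value 0) x 2^7 = 0
  Digit '0' (value 0) x 2^6 = 0
  Digit '0' (value 0) x 2^5 = 0
  Digit '1' (value 1) x 2^4 = 16
  Digit '1' (value 1) x 2^3 = 8
  Digit '0' (value 0) x 2^2 = 0
  Digit '0' (value 0) x 2^1 = 0
  Digit '1' (value 1) x 2^0 = 1
Sum = 3865

3865


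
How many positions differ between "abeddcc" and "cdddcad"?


Comparing "abeddcc" and "cdddcad" position by position:
  Position 0: 'a' vs 'c' => DIFFER
  Position 1: 'b' vs 'd' => DIFFER
  Position 2: 'e' vs 'd' => DIFFER
  Position 3: 'd' vs 'd' => same
  Position 4: 'd' vs 'c' => DIFFER
  Position 5: 'c' vs 'a' => DIFFER
  Position 6: 'c' vs 'd' => DIFFER
Positions that differ: 6

6


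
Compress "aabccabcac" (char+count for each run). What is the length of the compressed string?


Input: aabccabcac
Runs:
  'a' x 2 => "a2"
  'b' x 1 => "b1"
  'c' x 2 => "c2"
  'a' x 1 => "a1"
  'b' x 1 => "b1"
  'c' x 1 => "c1"
  'a' x 1 => "a1"
  'c' x 1 => "c1"
Compressed: "a2b1c2a1b1c1a1c1"
Compressed length: 16

16


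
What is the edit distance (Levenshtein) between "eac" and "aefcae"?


Computing edit distance: "eac" -> "aefcae"
DP table:
           a    e    f    c    a    e
      0    1    2    3    4    5    6
  e   1    1    1    2    3    4    5
  a   2    1    2    2    3    3    4
  c   3    2    2    3    2    3    4
Edit distance = dp[3][6] = 4

4


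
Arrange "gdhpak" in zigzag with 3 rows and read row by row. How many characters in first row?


Zigzag "gdhpak" into 3 rows:
Placing characters:
  'g' => row 0
  'd' => row 1
  'h' => row 2
  'p' => row 1
  'a' => row 0
  'k' => row 1
Rows:
  Row 0: "ga"
  Row 1: "dpk"
  Row 2: "h"
First row length: 2

2


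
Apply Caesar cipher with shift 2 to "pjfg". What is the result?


Caesar cipher: shift "pjfg" by 2
  'p' (pos 15) + 2 = pos 17 = 'r'
  'j' (pos 9) + 2 = pos 11 = 'l'
  'f' (pos 5) + 2 = pos 7 = 'h'
  'g' (pos 6) + 2 = pos 8 = 'i'
Result: rlhi

rlhi


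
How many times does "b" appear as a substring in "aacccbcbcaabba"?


Searching for "b" in "aacccbcbcaabba"
Scanning each position:
  Position 0: "a" => no
  Position 1: "a" => no
  Position 2: "c" => no
  Position 3: "c" => no
  Position 4: "c" => no
  Position 5: "b" => MATCH
  Position 6: "c" => no
  Position 7: "b" => MATCH
  Position 8: "c" => no
  Position 9: "a" => no
  Position 10: "a" => no
  Position 11: "b" => MATCH
  Position 12: "b" => MATCH
  Position 13: "a" => no
Total occurrences: 4

4


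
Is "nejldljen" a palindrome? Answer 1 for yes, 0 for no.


Input: nejldljen
Reversed: nejldljen
  Compare pos 0 ('n') with pos 8 ('n'): match
  Compare pos 1 ('e') with pos 7 ('e'): match
  Compare pos 2 ('j') with pos 6 ('j'): match
  Compare pos 3 ('l') with pos 5 ('l'): match
Result: palindrome

1


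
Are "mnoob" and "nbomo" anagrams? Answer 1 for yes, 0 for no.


Strings: "mnoob", "nbomo"
Sorted first:  bmnoo
Sorted second: bmnoo
Sorted forms match => anagrams

1


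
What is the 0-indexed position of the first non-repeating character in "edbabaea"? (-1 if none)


Input: edbabaea
Character frequencies:
  'a': 3
  'b': 2
  'd': 1
  'e': 2
Scanning left to right for freq == 1:
  Position 0 ('e'): freq=2, skip
  Position 1 ('d'): unique! => answer = 1

1


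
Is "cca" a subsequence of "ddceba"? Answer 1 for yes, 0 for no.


Check if "cca" is a subsequence of "ddceba"
Greedy scan:
  Position 0 ('d'): no match needed
  Position 1 ('d'): no match needed
  Position 2 ('c'): matches sub[0] = 'c'
  Position 3 ('e'): no match needed
  Position 4 ('b'): no match needed
  Position 5 ('a'): no match needed
Only matched 1/3 characters => not a subsequence

0


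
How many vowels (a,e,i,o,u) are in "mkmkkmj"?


Input: mkmkkmj
Checking each character:
  'm' at position 0: consonant
  'k' at position 1: consonant
  'm' at position 2: consonant
  'k' at position 3: consonant
  'k' at position 4: consonant
  'm' at position 5: consonant
  'j' at position 6: consonant
Total vowels: 0

0


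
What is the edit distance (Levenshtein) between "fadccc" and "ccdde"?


Computing edit distance: "fadccc" -> "ccdde"
DP table:
           c    c    d    d    e
      0    1    2    3    4    5
  f   1    1    2    3    4    5
  a   2    2    2    3    4    5
  d   3    3    3    2    3    4
  c   4    3    3    3    3    4
  c   5    4    3    4    4    4
  c   6    5    4    4    5    5
Edit distance = dp[6][5] = 5

5


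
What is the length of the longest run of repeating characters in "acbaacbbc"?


Input: "acbaacbbc"
Scanning for longest run:
  Position 1 ('c'): new char, reset run to 1
  Position 2 ('b'): new char, reset run to 1
  Position 3 ('a'): new char, reset run to 1
  Position 4 ('a'): continues run of 'a', length=2
  Position 5 ('c'): new char, reset run to 1
  Position 6 ('b'): new char, reset run to 1
  Position 7 ('b'): continues run of 'b', length=2
  Position 8 ('c'): new char, reset run to 1
Longest run: 'a' with length 2

2


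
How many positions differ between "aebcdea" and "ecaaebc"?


Comparing "aebcdea" and "ecaaebc" position by position:
  Position 0: 'a' vs 'e' => DIFFER
  Position 1: 'e' vs 'c' => DIFFER
  Position 2: 'b' vs 'a' => DIFFER
  Position 3: 'c' vs 'a' => DIFFER
  Position 4: 'd' vs 'e' => DIFFER
  Position 5: 'e' vs 'b' => DIFFER
  Position 6: 'a' vs 'c' => DIFFER
Positions that differ: 7

7


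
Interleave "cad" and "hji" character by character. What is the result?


Interleaving "cad" and "hji":
  Position 0: 'c' from first, 'h' from second => "ch"
  Position 1: 'a' from first, 'j' from second => "aj"
  Position 2: 'd' from first, 'i' from second => "di"
Result: chajdi

chajdi


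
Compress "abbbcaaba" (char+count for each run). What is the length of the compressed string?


Input: abbbcaaba
Runs:
  'a' x 1 => "a1"
  'b' x 3 => "b3"
  'c' x 1 => "c1"
  'a' x 2 => "a2"
  'b' x 1 => "b1"
  'a' x 1 => "a1"
Compressed: "a1b3c1a2b1a1"
Compressed length: 12

12


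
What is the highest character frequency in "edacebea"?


Input: edacebea
Character counts:
  'a': 2
  'b': 1
  'c': 1
  'd': 1
  'e': 3
Maximum frequency: 3

3


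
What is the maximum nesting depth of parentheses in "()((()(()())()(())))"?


Input: "()((()(()())()(())))"
Tracking depth:
  Position 0 '(': depth becomes 1
  Position 1 ')': depth becomes 0
  Position 2 '(': depth becomes 1
  Position 3 '(': depth becomes 2
  Position 4 '(': depth becomes 3
  Position 5 ')': depth becomes 2
  Position 6 '(': depth becomes 3
  Position 7 '(': depth becomes 4
  Position 8 ')': depth becomes 3
  Position 9 '(': depth becomes 4
  Position 10 ')': depth becomes 3
  Position 11 ')': depth becomes 2
  Position 12 '(': depth becomes 3
  Position 13 ')': depth becomes 2
  Position 14 '(': depth becomes 3
  Position 15 '(': depth becomes 4
  Position 16 ')': depth becomes 3
  Position 17 ')': depth becomes 2
  Position 18 ')': depth becomes 1
  Position 19 ')': depth becomes 0
Maximum depth reached: 4

4


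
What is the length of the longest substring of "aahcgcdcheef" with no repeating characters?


Input: "aahcgcdcheef"
Sliding window (track last position of each char):
  Position 0 ('a'): window [0,0] length 1 -- new best
  Position 1 ('a'): repeat (last at 0), move window start to 1
  Position 1 ('a'): window [1,1] length 1
  Position 2 ('h'): window [1,2] length 2 -- new best
  Position 3 ('c'): window [1,3] length 3 -- new best
  Position 4 ('g'): window [1,4] length 4 -- new best
  Position 5 ('c'): repeat (last at 3), move window start to 4
  Position 5 ('c'): window [4,5] length 2
  Position 6 ('d'): window [4,6] length 3
  Position 7 ('c'): repeat (last at 5), move window start to 6
  Position 7 ('c'): window [6,7] length 2
  Position 8 ('h'): window [6,8] length 3
  Position 9 ('e'): window [6,9] length 4
  Position 10 ('e'): repeat (last at 9), move window start to 10
  Position 10 ('e'): window [10,10] length 1
  Position 11 ('f'): window [10,11] length 2
Longest substring with no repeats: "ahcg" with length 4

4


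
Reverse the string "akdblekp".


Input: akdblekp
Reading characters right to left:
  Position 7: 'p'
  Position 6: 'k'
  Position 5: 'e'
  Position 4: 'l'
  Position 3: 'b'
  Position 2: 'd'
  Position 1: 'k'
  Position 0: 'a'
Reversed: pkelbdka

pkelbdka


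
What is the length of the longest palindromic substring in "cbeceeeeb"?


Input: "cbeceeeeb"
Checking substrings for palindromes:
  [4:8] "eeee" (len 4) => palindrome
  [2:5] "ece" (len 3) => palindrome
  [4:7] "eee" (len 3) => palindrome
  [5:8] "eee" (len 3) => palindrome
  [4:6] "ee" (len 2) => palindrome
  [5:7] "ee" (len 2) => palindrome
Longest palindromic substring: "eeee" with length 4

4


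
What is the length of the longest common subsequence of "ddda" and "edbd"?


LCS of "ddda" and "edbd"
DP table:
           e    d    b    d
      0    0    0    0    0
  d   0    0    1    1    1
  d   0    0    1    1    2
  d   0    0    1    1    2
  a   0    0    1    1    2
LCS length = dp[4][4] = 2

2


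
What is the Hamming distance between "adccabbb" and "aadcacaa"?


Comparing "adccabbb" and "aadcacaa" position by position:
  Position 0: 'a' vs 'a' => same
  Position 1: 'd' vs 'a' => differ
  Position 2: 'c' vs 'd' => differ
  Position 3: 'c' vs 'c' => same
  Position 4: 'a' vs 'a' => same
  Position 5: 'b' vs 'c' => differ
  Position 6: 'b' vs 'a' => differ
  Position 7: 'b' vs 'a' => differ
Total differences (Hamming distance): 5

5


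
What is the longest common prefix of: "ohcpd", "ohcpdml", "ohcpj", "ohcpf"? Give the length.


Words: ohcpd, ohcpdml, ohcpj, ohcpf
  Position 0: all 'o' => match
  Position 1: all 'h' => match
  Position 2: all 'c' => match
  Position 3: all 'p' => match
  Position 4: ('d', 'd', 'j', 'f') => mismatch, stop
LCP = "ohcp" (length 4)

4


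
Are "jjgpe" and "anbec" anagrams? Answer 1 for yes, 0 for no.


Strings: "jjgpe", "anbec"
Sorted first:  egjjp
Sorted second: abcen
Differ at position 0: 'e' vs 'a' => not anagrams

0


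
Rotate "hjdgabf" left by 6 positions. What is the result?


Input: "hjdgabf", rotate left by 6
First 6 characters: "hjdgab"
Remaining characters: "f"
Concatenate remaining + first: "f" + "hjdgab" = "fhjdgab"

fhjdgab
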